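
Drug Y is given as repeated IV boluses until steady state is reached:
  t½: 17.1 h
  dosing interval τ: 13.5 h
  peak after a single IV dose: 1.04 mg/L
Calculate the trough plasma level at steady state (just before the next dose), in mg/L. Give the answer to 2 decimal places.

k = ln2 / t½ = 0.693147 / 17.1 = 0.04053 h⁻¹
e^(−kτ) = e^(−0.04053 × 13.5) = 0.5786
Accumulation ratio R = 1 / (1 − e^(−kτ)) = 1 / (1 − 0.5786) = 2.373
Steady-state trough = C₀ × R × e^(−kτ) = 1.04 × 2.373 × 0.5786 = 1.428 mg/L

1.43 mg/L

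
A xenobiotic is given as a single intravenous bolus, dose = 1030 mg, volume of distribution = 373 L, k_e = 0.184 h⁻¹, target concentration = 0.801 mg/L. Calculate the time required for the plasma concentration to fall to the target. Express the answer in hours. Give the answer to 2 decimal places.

6.73 h

C₀ = Dose / Vd = 1030 / 373 = 2.761 mg/L
t = ln(C₀ / C) / k = ln(2.761 / 0.801) / 0.1840
  = ln(3.447) / 0.1840 = 1.238 / 0.1840 = 6.728 h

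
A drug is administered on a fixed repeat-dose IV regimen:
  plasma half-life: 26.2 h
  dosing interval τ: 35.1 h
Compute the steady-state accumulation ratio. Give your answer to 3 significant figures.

k = ln2 / t½ = 0.693147 / 26.2 = 0.02646 h⁻¹
e^(−kτ) = e^(−0.02646 × 35.1) = 0.3950
Accumulation ratio R = 1 / (1 − e^(−kτ)) = 1 / (1 − 0.3950) = 1.653

1.65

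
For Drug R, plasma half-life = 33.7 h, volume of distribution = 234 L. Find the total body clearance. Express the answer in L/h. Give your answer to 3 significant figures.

4.81 L/h

k = ln2 / t½ = 0.693147 / 33.7 = 0.02057 h⁻¹
CL = k × Vd = 0.02057 × 234 = 4.813 L/h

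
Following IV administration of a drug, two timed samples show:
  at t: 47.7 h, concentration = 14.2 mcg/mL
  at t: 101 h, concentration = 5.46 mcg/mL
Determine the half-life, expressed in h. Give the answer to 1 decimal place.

k = ln(C₁/C₂) / (t₂ − t₁) = ln(14.2/5.46) / (101 − 47.7)
  = 0.9558 / 53.30 = 0.01793 h⁻¹
t½ = ln2 / k = 0.693147 / 0.01793 = 38.66 h

38.7 h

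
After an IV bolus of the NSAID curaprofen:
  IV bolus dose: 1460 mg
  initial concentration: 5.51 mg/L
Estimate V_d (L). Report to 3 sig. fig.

265 L

Vd = Dose / C₀ = 1460 / 5.51 = 265.0 L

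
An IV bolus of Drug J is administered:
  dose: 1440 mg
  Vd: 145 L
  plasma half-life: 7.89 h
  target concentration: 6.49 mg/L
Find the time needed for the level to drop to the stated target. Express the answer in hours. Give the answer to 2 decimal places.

4.84 h

C₀ = Dose / Vd = 1440 / 145 = 9.931 mg/L
k = ln2 / t½ = 0.693147 / 7.89 = 0.08785 h⁻¹
t = ln(C₀ / C) / k = ln(9.931 / 6.49) / 0.08785
  = ln(1.530) / 0.08785 = 0.4253 / 0.08785 = 4.841 h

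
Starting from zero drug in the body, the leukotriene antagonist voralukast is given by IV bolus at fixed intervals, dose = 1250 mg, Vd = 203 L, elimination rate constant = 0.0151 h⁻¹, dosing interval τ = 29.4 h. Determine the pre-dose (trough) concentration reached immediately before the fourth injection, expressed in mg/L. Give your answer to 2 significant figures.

8.1 mg/L

C₀ per dose = Dose / Vd = 1250 / 203 = 6.158 mg/L
Fraction remaining after one interval: r = e^(−kτ) = e^(−0.01510 × 29.4) = 0.6415
Before dose 4, 3 doses have been given (aged 1τ, 2τ, 3τ).
C_trough = C₀ × (r + r² + … + r^3) = C₀ × r(1−r^3)/(1−r)
        = 6.158 × 0.6415 × (1 − 0.2640) / (1 − 0.6415) = 8.110 mg/L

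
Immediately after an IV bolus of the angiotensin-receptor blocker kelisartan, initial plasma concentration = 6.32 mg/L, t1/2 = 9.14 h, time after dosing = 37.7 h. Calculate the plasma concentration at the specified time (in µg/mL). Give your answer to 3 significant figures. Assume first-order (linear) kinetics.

0.362 µg/mL

k = ln2 / t½ = 0.693147 / 9.14 = 0.07584 h⁻¹
C = C₀ · e^(−k·t) = 6.320 × e^(−0.07584 × 37.7)
  = 6.320 × 0.05732 = 0.3623 mg/L
(0.3623 mg/L = 0.3623 µg/mL)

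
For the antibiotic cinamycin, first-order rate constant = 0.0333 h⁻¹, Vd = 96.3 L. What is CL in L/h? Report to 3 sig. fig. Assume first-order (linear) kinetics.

3.21 L/h

CL = k × Vd = 0.0333 × 96.3 = 3.207 L/h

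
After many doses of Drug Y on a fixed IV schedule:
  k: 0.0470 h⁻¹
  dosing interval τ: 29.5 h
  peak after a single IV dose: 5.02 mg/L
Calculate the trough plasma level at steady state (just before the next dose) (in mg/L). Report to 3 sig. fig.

1.67 mg/L

e^(−kτ) = e^(−0.04700 × 29.5) = 0.2499
Accumulation ratio R = 1 / (1 − e^(−kτ)) = 1 / (1 − 0.2499) = 1.333
Steady-state trough = C₀ × R × e^(−kτ) = 5.02 × 1.333 × 0.2499 = 1.672 mg/L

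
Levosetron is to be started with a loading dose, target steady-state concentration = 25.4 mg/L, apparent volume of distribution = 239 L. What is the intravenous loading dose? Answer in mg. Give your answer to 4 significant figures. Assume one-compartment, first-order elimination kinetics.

6071 mg

LD = Css × Vd = 25.4 × 239 = 6071 mg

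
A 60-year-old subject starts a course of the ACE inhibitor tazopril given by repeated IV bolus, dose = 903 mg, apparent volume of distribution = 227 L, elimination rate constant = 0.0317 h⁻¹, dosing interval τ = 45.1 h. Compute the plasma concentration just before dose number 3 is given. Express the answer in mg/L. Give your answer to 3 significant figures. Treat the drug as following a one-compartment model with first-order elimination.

C₀ per dose = Dose / Vd = 903 / 227 = 3.978 mg/L
Fraction remaining after one interval: r = e^(−kτ) = e^(−0.03170 × 45.1) = 0.2394
Before dose 3, 2 doses have been given (aged 1τ, 2τ).
C_trough = C₀ × (r + r²) = 3.978 × (0.2394 + 0.05731) = 1.180 mg/L

1.18 mg/L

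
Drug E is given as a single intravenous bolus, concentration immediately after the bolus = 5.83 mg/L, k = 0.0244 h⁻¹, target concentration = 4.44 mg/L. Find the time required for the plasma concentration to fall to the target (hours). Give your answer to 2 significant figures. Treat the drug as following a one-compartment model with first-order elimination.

11 h

t = ln(C₀ / C) / k = ln(5.830 / 4.44) / 0.02440
  = ln(1.313) / 0.02440 = 0.2723 / 0.02440 = 11.16 h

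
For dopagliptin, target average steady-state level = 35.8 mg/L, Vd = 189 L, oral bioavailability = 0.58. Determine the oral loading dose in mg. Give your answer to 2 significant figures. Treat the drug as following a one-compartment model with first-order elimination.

12000 mg

LD = Css × Vd / F = 35.8 × 189 / 0.58 = 11670 mg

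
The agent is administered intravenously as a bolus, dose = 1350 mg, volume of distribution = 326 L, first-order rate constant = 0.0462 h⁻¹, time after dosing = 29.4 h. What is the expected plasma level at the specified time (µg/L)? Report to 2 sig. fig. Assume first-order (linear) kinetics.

1100 µg/L

C₀ = Dose / Vd = 1350 / 326 = 4.141 mg/L
C = C₀ · e^(−k·t) = 4.141 × e^(−0.04620 × 29.4)
  = 4.141 × 0.2571 = 1.065 mg/L
Convert: 1.065 mg/L × 1000 = 1065 µg/L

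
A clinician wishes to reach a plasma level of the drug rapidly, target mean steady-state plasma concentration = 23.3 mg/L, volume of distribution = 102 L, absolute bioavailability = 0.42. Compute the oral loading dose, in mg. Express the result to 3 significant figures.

LD = Css × Vd / F = 23.3 × 102 / 0.42 = 5659 mg

5660 mg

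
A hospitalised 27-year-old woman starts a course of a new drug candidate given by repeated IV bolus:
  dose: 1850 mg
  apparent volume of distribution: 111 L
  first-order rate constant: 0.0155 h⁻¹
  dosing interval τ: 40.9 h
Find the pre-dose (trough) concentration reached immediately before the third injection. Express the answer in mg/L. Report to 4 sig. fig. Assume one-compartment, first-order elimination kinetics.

C₀ per dose = Dose / Vd = 1850 / 111 = 16.67 mg/L
Fraction remaining after one interval: r = e^(−kτ) = e^(−0.01550 × 40.9) = 0.5305
Before dose 3, 2 doses have been given (aged 1τ, 2τ).
C_trough = C₀ × (r + r²) = 16.67 × (0.5305 + 0.2814) = 13.53 mg/L

13.53 mg/L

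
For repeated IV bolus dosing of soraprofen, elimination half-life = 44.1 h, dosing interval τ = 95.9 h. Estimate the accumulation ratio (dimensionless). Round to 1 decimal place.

1.3

k = ln2 / t½ = 0.693147 / 44.1 = 0.01572 h⁻¹
e^(−kτ) = e^(−0.01572 × 95.9) = 0.2215
Accumulation ratio R = 1 / (1 − e^(−kτ)) = 1 / (1 − 0.2215) = 1.285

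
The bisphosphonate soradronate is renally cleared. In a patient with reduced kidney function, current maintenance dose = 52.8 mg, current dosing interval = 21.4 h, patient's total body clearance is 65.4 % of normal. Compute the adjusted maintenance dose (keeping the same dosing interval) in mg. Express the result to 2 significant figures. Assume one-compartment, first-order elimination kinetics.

35 mg

To keep the same average steady-state level, dosing rate must scale with clearance.
CL ratio = 65.4 / 100 = 0.6540
New dose (same interval) = 52.8 × 0.6540 = 34.53 mg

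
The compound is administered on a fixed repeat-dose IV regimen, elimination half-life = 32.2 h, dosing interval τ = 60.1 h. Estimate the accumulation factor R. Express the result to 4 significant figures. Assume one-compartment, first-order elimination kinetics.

1.378

k = ln2 / t½ = 0.693147 / 32.2 = 0.02153 h⁻¹
e^(−kτ) = e^(−0.02153 × 60.1) = 0.2742
Accumulation ratio R = 1 / (1 − e^(−kτ)) = 1 / (1 − 0.2742) = 1.378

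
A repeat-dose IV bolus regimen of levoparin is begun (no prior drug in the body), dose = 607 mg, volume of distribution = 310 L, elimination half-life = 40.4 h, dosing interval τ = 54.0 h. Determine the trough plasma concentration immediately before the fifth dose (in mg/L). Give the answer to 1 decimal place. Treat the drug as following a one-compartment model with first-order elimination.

C₀ per dose = Dose / Vd = 607 / 310 = 1.958 mg/L
k = ln2 / t½ = 0.693147 / 40.4 = 0.01716 h⁻¹
Fraction remaining after one interval: r = e^(−kτ) = e^(−0.01716 × 54.0) = 0.3959
Before dose 5, 4 doses have been given (aged 1τ, 2τ, 3τ, 4τ).
C_trough = C₀ × (r + r² + … + r^4) = C₀ × r(1−r^4)/(1−r)
        = 1.958 × 0.3959 × (1 − 0.02457) / (1 − 0.3959) = 1.252 mg/L

1.3 mg/L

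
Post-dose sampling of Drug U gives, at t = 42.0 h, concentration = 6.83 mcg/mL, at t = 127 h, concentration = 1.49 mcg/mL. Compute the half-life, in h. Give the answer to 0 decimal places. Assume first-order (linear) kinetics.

k = ln(C₁/C₂) / (t₂ − t₁) = ln(6.83/1.49) / (127 − 42.0)
  = 1.523 / 85.00 = 0.01792 h⁻¹
t½ = ln2 / k = 0.693147 / 0.01792 = 38.68 h

39 h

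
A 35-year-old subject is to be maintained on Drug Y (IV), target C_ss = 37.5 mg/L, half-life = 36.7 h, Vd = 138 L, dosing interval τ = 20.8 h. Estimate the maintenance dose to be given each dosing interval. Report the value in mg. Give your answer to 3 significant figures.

2030 mg

k = ln2 / t½ = 0.693147 / 36.7 = 0.01889 h⁻¹
CL = k × Vd = 0.01889 × 138 = 2.607 L/h
At steady state, Dose/τ = Css × CL.
Dose = Css × CL × τ = 37.5 × 2.607 × 20.8 = 2033 mg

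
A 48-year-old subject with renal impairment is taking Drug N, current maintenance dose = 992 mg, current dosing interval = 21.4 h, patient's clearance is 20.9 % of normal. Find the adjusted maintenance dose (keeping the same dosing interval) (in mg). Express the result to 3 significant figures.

To keep the same average steady-state level, dosing rate must scale with clearance.
CL ratio = 20.9 / 100 = 0.2090
New dose (same interval) = 992 × 0.2090 = 207.3 mg

207 mg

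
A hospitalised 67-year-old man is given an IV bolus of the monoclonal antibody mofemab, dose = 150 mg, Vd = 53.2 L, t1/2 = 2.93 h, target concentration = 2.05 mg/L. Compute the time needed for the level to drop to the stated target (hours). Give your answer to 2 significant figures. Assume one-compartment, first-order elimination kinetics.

C₀ = Dose / Vd = 150.0 / 53.2 = 2.820 mg/L
k = ln2 / t½ = 0.693147 / 2.93 = 0.2366 h⁻¹
t = ln(C₀ / C) / k = ln(2.820 / 2.05) / 0.2366
  = ln(1.376) / 0.2366 = 0.3192 / 0.2366 = 1.349 h

1.3 h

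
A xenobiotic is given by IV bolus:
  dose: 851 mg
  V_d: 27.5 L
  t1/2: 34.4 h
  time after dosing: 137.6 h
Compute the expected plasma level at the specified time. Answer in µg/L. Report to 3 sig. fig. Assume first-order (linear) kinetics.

C₀ = Dose / Vd = 851.0 / 27.5 = 30.95 mg/L
k = ln2 / t½ = 0.693147 / 34.4 = 0.02015 h⁻¹
t / t½ = 137.6 / 34.4 = 4 half-lives
C = C₀ × (1/2)^4 = 30.95 × 0.06250 = 1.934 mg/L
Convert: 1.934 mg/L × 1000 = 1934 µg/L

1930 µg/L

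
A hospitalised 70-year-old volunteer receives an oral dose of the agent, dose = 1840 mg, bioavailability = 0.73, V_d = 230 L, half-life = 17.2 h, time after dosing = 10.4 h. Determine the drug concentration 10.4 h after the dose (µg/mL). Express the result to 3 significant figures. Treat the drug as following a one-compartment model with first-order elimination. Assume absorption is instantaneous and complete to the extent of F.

3.84 µg/mL

Amount reaching circulation = F × Dose = 0.73 × 1840 = 1343 mg
C₀ = F·Dose / Vd = 1343 / 230 = 5.839 mg/L
k = ln2 / t½ = 0.693147 / 17.2 = 0.04030 h⁻¹
C = C₀ · e^(−k·t) = 5.839 × e^(−0.04030 × 10.4)
  = 5.839 × 0.6576 = 3.840 mg/L
(3.840 mg/L = 3.840 µg/mL)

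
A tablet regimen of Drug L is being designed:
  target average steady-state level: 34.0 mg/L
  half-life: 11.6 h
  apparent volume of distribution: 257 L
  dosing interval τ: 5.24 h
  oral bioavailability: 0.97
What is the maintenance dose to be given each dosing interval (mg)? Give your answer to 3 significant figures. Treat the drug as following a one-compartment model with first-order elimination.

2820 mg

k = ln2 / t½ = 0.693147 / 11.6 = 0.05975 h⁻¹
CL = k × Vd = 0.05975 × 257 = 15.36 L/h
At steady state, F × (Dose/τ) = Css × CL.
Dose = Css × CL × τ / F = 34.0 × 15.36 × 5.24 / 0.97 = 2821 mg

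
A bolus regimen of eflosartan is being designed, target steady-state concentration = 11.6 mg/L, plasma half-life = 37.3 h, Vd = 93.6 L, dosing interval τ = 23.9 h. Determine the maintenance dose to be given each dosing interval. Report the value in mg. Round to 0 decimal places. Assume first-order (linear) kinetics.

482 mg

k = ln2 / t½ = 0.693147 / 37.3 = 0.01858 h⁻¹
CL = k × Vd = 0.01858 × 93.6 = 1.739 L/h
At steady state, Dose/τ = Css × CL.
Dose = Css × CL × τ = 11.6 × 1.739 × 23.9 = 482.1 mg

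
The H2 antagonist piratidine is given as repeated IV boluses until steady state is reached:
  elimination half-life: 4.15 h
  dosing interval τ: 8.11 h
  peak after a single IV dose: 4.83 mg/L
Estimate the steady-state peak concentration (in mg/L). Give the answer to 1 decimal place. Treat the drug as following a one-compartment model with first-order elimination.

6.5 mg/L

k = ln2 / t½ = 0.693147 / 4.15 = 0.1670 h⁻¹
e^(−kτ) = e^(−0.1670 × 8.11) = 0.2581
Accumulation ratio R = 1 / (1 − e^(−kτ)) = 1 / (1 − 0.2581) = 1.348
Steady-state peak = C₀ × R = 4.83 × 1.348 = 6.511 mg/L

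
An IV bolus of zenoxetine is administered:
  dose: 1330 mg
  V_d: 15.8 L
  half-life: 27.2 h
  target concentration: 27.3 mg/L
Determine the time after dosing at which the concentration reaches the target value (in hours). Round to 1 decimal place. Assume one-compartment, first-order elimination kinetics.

C₀ = Dose / Vd = 1330 / 15.8 = 84.18 mg/L
k = ln2 / t½ = 0.693147 / 27.2 = 0.02548 h⁻¹
t = ln(C₀ / C) / k = ln(84.18 / 27.3) / 0.02548
  = ln(3.084) / 0.02548 = 1.126 / 0.02548 = 44.19 h

44.2 h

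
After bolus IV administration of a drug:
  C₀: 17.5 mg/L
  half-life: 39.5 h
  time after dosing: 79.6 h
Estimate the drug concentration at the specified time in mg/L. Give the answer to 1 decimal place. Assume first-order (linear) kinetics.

k = ln2 / t½ = 0.693147 / 39.5 = 0.01755 h⁻¹
C = C₀ · e^(−k·t) = 17.50 × e^(−0.01755 × 79.6)
  = 17.50 × 0.2473 = 4.328 mg/L

4.3 mg/L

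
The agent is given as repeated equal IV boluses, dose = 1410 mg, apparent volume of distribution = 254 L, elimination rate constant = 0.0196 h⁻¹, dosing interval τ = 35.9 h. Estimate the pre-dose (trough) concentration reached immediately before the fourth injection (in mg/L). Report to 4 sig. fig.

4.778 mg/L

C₀ per dose = Dose / Vd = 1410 / 254 = 5.551 mg/L
Fraction remaining after one interval: r = e^(−kτ) = e^(−0.01960 × 35.9) = 0.4948
Before dose 4, 3 doses have been given (aged 1τ, 2τ, 3τ).
C_trough = C₀ × (r + r² + … + r^3) = C₀ × r(1−r^3)/(1−r)
        = 5.551 × 0.4948 × (1 − 0.1211) / (1 − 0.4948) = 4.778 mg/L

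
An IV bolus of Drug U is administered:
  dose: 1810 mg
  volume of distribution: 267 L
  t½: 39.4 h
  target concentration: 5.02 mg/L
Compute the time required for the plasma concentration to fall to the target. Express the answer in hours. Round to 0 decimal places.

C₀ = Dose / Vd = 1810 / 267 = 6.779 mg/L
k = ln2 / t½ = 0.693147 / 39.4 = 0.01759 h⁻¹
t = ln(C₀ / C) / k = ln(6.779 / 5.02) / 0.01759
  = ln(1.350) / 0.01759 = 0.3001 / 0.01759 = 17.06 h

17 h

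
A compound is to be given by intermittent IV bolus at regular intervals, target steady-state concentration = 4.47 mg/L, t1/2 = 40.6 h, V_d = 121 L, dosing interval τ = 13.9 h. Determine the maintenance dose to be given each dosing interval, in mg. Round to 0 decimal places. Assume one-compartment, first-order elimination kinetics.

k = ln2 / t½ = 0.693147 / 40.6 = 0.01707 h⁻¹
CL = k × Vd = 0.01707 × 121 = 2.065 L/h
At steady state, Dose/τ = Css × CL.
Dose = Css × CL × τ = 4.47 × 2.065 × 13.9 = 128.3 mg

128 mg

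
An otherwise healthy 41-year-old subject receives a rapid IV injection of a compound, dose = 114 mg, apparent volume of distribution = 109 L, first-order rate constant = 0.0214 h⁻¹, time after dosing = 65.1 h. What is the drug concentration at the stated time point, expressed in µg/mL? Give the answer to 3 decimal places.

0.260 µg/mL

C₀ = Dose / Vd = 114.0 / 109 = 1.046 mg/L
C = C₀ · e^(−k·t) = 1.046 × e^(−0.02140 × 65.1)
  = 1.046 × 0.2483 = 0.2597 mg/L
(0.2597 mg/L = 0.2597 µg/mL)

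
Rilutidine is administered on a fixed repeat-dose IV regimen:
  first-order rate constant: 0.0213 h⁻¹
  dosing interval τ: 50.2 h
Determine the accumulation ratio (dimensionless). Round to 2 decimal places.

e^(−kτ) = e^(−0.02130 × 50.2) = 0.3433
Accumulation ratio R = 1 / (1 − e^(−kτ)) = 1 / (1 − 0.3433) = 1.523

1.52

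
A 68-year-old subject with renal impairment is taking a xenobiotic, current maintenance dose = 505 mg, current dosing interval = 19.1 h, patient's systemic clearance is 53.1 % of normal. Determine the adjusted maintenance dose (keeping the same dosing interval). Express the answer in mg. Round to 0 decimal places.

To keep the same average steady-state level, dosing rate must scale with clearance.
CL ratio = 53.1 / 100 = 0.5310
New dose (same interval) = 505 × 0.5310 = 268.2 mg

268 mg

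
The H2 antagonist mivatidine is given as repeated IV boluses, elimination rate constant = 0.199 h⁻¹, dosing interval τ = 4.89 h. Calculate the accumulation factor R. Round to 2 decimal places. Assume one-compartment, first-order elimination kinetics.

e^(−kτ) = e^(−0.1990 × 4.89) = 0.3779
Accumulation ratio R = 1 / (1 − e^(−kτ)) = 1 / (1 − 0.3779) = 1.607

1.61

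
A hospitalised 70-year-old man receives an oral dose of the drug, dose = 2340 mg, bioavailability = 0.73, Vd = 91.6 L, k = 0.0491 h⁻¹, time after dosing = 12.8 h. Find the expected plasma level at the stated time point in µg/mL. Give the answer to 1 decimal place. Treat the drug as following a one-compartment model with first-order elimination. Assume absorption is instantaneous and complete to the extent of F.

Amount reaching circulation = F × Dose = 0.73 × 2340 = 1708 mg
C₀ = F·Dose / Vd = 1708 / 91.6 = 18.65 mg/L
C = C₀ · e^(−k·t) = 18.65 × e^(−0.04910 × 12.8)
  = 18.65 × 0.5334 = 9.948 mg/L
(9.948 mg/L = 9.948 µg/mL)

9.9 µg/mL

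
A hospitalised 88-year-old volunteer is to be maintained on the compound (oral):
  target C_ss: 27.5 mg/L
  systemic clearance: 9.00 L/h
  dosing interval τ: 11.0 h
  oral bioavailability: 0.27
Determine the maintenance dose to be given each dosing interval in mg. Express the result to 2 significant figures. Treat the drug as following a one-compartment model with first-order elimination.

10000 mg

At steady state, F × (Dose/τ) = Css × CL.
Dose = Css × CL × τ / F = 27.5 × 9.000 × 11.0 / 0.27 = 10080 mg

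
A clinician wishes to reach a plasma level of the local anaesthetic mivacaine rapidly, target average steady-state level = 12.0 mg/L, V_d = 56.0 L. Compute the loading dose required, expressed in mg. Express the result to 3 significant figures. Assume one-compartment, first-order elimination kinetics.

LD = Css × Vd = 12.0 × 56.0 = 672.0 mg

672 mg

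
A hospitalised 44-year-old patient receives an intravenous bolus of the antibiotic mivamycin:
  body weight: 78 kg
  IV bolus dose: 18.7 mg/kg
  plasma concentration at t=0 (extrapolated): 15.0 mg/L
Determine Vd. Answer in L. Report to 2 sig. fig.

97 L

Dose = 18.7 × 78 = 1459 mg
Vd = Dose / C₀ = 1459 / 15.0 = 97.27 L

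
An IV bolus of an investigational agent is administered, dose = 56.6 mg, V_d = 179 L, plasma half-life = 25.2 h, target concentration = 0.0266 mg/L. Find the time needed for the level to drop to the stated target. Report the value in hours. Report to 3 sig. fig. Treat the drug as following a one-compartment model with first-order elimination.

90.0 h

C₀ = Dose / Vd = 56.60 / 179 = 0.3162 mg/L
k = ln2 / t½ = 0.693147 / 25.2 = 0.02751 h⁻¹
t = ln(C₀ / C) / k = ln(0.3162 / 0.0266) / 0.02751
  = ln(11.89) / 0.02751 = 2.476 / 0.02751 = 90.00 h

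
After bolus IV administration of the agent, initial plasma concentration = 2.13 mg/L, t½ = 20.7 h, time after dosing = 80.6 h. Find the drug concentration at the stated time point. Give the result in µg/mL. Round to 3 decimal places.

k = ln2 / t½ = 0.693147 / 20.7 = 0.03349 h⁻¹
C = C₀ · e^(−k·t) = 2.130 × e^(−0.03349 × 80.6)
  = 2.130 × 0.06725 = 0.1432 mg/L
(0.1432 mg/L = 0.1432 µg/mL)

0.143 µg/mL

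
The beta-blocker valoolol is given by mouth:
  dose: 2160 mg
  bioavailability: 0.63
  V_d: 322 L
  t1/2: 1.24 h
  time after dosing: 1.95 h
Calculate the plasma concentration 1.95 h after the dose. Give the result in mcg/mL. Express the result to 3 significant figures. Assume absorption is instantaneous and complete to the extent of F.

Amount reaching circulation = F × Dose = 0.63 × 2160 = 1361 mg
C₀ = F·Dose / Vd = 1361 / 322 = 4.227 mg/L
k = ln2 / t½ = 0.693147 / 1.24 = 0.5590 h⁻¹
C = C₀ · e^(−k·t) = 4.227 × e^(−0.5590 × 1.95)
  = 4.227 × 0.3362 = 1.421 mg/L
(1.421 mg/L = 1.421 mcg/mL)

1.42 mcg/mL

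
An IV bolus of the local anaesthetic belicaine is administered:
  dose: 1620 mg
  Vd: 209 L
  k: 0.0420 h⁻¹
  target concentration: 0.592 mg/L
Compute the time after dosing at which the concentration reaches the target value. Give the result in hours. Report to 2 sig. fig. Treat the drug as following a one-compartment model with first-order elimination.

61 h

C₀ = Dose / Vd = 1620 / 209 = 7.751 mg/L
t = ln(C₀ / C) / k = ln(7.751 / 0.592) / 0.04200
  = ln(13.09) / 0.04200 = 2.572 / 0.04200 = 61.24 h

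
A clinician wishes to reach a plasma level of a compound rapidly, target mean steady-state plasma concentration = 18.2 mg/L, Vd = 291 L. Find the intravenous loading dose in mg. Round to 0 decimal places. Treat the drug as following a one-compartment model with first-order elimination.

LD = Css × Vd = 18.2 × 291 = 5296 mg

5296 mg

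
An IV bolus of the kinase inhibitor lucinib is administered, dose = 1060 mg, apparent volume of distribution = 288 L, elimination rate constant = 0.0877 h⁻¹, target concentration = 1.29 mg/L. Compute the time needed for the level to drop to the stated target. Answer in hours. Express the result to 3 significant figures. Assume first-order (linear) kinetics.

12.0 h

C₀ = Dose / Vd = 1060 / 288 = 3.681 mg/L
t = ln(C₀ / C) / k = ln(3.681 / 1.29) / 0.08770
  = ln(2.853) / 0.08770 = 1.048 / 0.08770 = 11.95 h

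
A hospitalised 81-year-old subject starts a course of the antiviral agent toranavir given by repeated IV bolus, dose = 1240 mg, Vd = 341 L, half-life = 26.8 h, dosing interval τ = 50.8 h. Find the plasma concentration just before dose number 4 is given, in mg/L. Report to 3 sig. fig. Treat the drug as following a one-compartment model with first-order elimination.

1.31 mg/L

C₀ per dose = Dose / Vd = 1240 / 341 = 3.636 mg/L
k = ln2 / t½ = 0.693147 / 26.8 = 0.02586 h⁻¹
Fraction remaining after one interval: r = e^(−kτ) = e^(−0.02586 × 50.8) = 0.2688
Before dose 4, 3 doses have been given (aged 1τ, 2τ, 3τ).
C_trough = C₀ × (r + r² + … + r^3) = C₀ × r(1−r^3)/(1−r)
        = 3.636 × 0.2688 × (1 − 0.01942) / (1 − 0.2688) = 1.311 mg/L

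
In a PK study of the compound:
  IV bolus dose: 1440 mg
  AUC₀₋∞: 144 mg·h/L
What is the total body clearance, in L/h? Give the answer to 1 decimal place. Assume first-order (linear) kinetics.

CL = Dose / AUC = 1440 / 144 = 10.00 L/h

10.0 L/h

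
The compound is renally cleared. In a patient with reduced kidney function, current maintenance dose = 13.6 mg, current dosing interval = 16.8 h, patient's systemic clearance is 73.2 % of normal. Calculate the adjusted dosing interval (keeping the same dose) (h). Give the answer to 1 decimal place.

23.0 h

To keep the same average steady-state level, dosing rate must scale with clearance.
CL ratio = 73.2 / 100 = 0.7320
New interval (same dose) = 16.8 / 0.7320 = 22.95 h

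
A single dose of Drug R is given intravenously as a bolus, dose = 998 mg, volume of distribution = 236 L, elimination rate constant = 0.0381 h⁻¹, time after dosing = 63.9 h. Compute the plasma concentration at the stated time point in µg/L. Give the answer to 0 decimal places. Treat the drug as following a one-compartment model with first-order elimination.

C₀ = Dose / Vd = 998.0 / 236 = 4.229 mg/L
C = C₀ · e^(−k·t) = 4.229 × e^(−0.03810 × 63.9)
  = 4.229 × 0.08763 = 0.3706 mg/L
Convert: 0.3706 mg/L × 1000 = 370.6 µg/L

371 µg/L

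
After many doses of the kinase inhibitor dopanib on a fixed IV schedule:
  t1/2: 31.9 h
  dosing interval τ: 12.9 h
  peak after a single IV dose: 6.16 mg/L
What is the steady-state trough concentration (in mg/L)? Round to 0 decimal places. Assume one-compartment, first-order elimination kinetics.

19 mg/L

k = ln2 / t½ = 0.693147 / 31.9 = 0.02173 h⁻¹
e^(−kτ) = e^(−0.02173 × 12.9) = 0.7555
Accumulation ratio R = 1 / (1 − e^(−kτ)) = 1 / (1 − 0.7555) = 4.090
Steady-state trough = C₀ × R × e^(−kτ) = 6.16 × 4.090 × 0.7555 = 19.03 mg/L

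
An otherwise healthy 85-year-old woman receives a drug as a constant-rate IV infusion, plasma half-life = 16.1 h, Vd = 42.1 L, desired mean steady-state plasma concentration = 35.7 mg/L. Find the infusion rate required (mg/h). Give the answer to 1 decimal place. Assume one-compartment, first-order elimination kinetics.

64.7 mg/h

k = ln2 / t½ = 0.693147 / 16.1 = 0.04305 h⁻¹
CL = k × Vd = 0.04305 × 42.1 = 1.812 L/h
At steady state, infusion rate R₀ = Css × CL = 35.7 × 1.812 = 64.69 mg/h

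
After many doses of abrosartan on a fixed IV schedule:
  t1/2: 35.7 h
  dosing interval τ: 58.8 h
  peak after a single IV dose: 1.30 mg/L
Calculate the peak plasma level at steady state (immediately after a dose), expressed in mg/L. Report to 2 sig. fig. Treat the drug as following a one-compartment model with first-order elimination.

k = ln2 / t½ = 0.693147 / 35.7 = 0.01942 h⁻¹
e^(−kτ) = e^(−0.01942 × 58.8) = 0.3192
Accumulation ratio R = 1 / (1 − e^(−kτ)) = 1 / (1 − 0.3192) = 1.469
Steady-state peak = C₀ × R = 1.30 × 1.469 = 1.910 mg/L

1.9 mg/L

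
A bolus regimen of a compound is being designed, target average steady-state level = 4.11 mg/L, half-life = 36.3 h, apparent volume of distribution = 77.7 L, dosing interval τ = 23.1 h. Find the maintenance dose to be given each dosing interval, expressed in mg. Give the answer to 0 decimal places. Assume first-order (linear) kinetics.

k = ln2 / t½ = 0.693147 / 36.3 = 0.01909 h⁻¹
CL = k × Vd = 0.01909 × 77.7 = 1.483 L/h
At steady state, Dose/τ = Css × CL.
Dose = Css × CL × τ = 4.11 × 1.483 × 23.1 = 140.8 mg

141 mg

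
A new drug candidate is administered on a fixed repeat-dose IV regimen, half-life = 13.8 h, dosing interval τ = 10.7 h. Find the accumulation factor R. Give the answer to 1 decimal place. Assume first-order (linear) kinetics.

k = ln2 / t½ = 0.693147 / 13.8 = 0.05023 h⁻¹
e^(−kτ) = e^(−0.05023 × 10.7) = 0.5842
Accumulation ratio R = 1 / (1 − e^(−kτ)) = 1 / (1 − 0.5842) = 2.405

2.4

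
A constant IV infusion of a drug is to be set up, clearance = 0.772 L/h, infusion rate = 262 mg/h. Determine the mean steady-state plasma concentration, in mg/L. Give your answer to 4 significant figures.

339.4 mg/L

At steady state Css = R₀ / CL = 262 / 0.7720 = 339.4 mg/L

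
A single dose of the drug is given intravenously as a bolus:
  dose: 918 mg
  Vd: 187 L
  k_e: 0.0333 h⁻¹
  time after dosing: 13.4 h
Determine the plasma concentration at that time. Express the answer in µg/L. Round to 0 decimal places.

C₀ = Dose / Vd = 918.0 / 187 = 4.909 mg/L
C = C₀ · e^(−k·t) = 4.909 × e^(−0.03330 × 13.4)
  = 4.909 × 0.6400 = 3.142 mg/L
Convert: 3.142 mg/L × 1000 = 3142 µg/L

3142 µg/L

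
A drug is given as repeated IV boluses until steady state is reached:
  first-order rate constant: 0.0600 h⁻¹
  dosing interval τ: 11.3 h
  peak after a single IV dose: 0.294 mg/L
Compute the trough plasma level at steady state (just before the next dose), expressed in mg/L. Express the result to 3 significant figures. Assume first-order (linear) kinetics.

e^(−kτ) = e^(−0.06000 × 11.3) = 0.5076
Accumulation ratio R = 1 / (1 − e^(−kτ)) = 1 / (1 − 0.5076) = 2.031
Steady-state trough = C₀ × R × e^(−kτ) = 0.294 × 2.031 × 0.5076 = 0.3031 mg/L

0.303 mg/L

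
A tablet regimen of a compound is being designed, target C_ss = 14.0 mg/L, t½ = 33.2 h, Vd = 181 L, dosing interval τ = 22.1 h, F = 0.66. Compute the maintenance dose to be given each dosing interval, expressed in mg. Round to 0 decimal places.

k = ln2 / t½ = 0.693147 / 33.2 = 0.02088 h⁻¹
CL = k × Vd = 0.02088 × 181 = 3.779 L/h
At steady state, F × (Dose/τ) = Css × CL.
Dose = Css × CL × τ / F = 14.0 × 3.779 × 22.1 / 0.66 = 1772 mg

1772 mg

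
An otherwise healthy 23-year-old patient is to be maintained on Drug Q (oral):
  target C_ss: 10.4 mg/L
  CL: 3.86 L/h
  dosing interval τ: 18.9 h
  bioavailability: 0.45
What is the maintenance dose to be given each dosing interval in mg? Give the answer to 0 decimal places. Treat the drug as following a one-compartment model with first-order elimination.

At steady state, F × (Dose/τ) = Css × CL.
Dose = Css × CL × τ / F = 10.4 × 3.860 × 18.9 / 0.45 = 1686 mg

1686 mg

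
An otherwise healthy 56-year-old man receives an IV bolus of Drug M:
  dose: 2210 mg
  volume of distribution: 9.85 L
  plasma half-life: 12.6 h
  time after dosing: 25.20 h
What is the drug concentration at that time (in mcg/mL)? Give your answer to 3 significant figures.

C₀ = Dose / Vd = 2210 / 9.85 = 224.4 mg/L
k = ln2 / t½ = 0.693147 / 12.6 = 0.05501 h⁻¹
t / t½ = 25.20 / 12.6 = 2 half-lives
C = C₀ × (1/2)^2 = 224.4 × 0.2500 = 56.10 mg/L
(56.10 mg/L = 56.10 mcg/mL)

56.1 mcg/mL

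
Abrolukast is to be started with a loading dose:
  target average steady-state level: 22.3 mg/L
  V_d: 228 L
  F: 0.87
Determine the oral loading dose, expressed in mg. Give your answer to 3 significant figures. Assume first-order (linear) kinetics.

LD = Css × Vd / F = 22.3 × 228 / 0.87 = 5844 mg

5840 mg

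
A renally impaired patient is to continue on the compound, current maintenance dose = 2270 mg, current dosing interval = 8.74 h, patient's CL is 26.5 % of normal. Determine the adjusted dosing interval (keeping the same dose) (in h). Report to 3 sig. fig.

33.0 h

To keep the same average steady-state level, dosing rate must scale with clearance.
CL ratio = 26.5 / 100 = 0.2650
New interval (same dose) = 8.74 / 0.2650 = 32.98 h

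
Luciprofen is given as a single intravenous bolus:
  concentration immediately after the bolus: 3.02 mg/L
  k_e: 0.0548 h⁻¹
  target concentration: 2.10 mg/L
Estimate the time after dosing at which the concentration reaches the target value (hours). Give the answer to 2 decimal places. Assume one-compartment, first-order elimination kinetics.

t = ln(C₀ / C) / k = ln(3.020 / 2.10) / 0.05480
  = ln(1.438) / 0.05480 = 0.3633 / 0.05480 = 6.630 h

6.63 h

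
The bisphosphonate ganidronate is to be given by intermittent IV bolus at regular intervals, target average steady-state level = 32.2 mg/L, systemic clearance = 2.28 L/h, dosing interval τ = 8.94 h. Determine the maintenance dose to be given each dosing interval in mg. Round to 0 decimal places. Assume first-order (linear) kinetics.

At steady state, Dose/τ = Css × CL.
Dose = Css × CL × τ = 32.2 × 2.280 × 8.94 = 656.3 mg

656 mg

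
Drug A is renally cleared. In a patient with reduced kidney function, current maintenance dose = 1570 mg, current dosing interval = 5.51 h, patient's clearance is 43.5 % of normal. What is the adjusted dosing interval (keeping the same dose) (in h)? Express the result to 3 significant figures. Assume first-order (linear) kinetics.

To keep the same average steady-state level, dosing rate must scale with clearance.
CL ratio = 43.5 / 100 = 0.4350
New interval (same dose) = 5.51 / 0.4350 = 12.67 h

12.7 h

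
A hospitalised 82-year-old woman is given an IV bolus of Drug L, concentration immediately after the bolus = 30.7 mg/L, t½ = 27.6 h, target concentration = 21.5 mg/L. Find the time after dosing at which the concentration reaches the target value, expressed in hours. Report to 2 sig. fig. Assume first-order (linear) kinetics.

k = ln2 / t½ = 0.693147 / 27.6 = 0.02511 h⁻¹
t = ln(C₀ / C) / k = ln(30.70 / 21.5) / 0.02511
  = ln(1.428) / 0.02511 = 0.3563 / 0.02511 = 14.19 h

14 h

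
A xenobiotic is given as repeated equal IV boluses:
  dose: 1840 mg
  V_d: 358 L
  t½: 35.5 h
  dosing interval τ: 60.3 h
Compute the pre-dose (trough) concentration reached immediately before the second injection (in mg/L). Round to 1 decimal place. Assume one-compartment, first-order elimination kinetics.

C₀ per dose = Dose / Vd = 1840 / 358 = 5.140 mg/L
k = ln2 / t½ = 0.693147 / 35.5 = 0.01953 h⁻¹
Fraction remaining after one interval: r = e^(−kτ) = e^(−0.01953 × 60.3) = 0.3080
Before dose 2, 1 dose has been given (aged 1τ).
C_trough = C₀ × r = 5.140 × 0.3080 = 1.583 mg/L

1.6 mg/L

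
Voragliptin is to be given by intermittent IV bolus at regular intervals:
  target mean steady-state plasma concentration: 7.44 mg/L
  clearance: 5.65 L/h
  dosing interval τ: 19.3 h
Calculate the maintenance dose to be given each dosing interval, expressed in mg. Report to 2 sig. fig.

810 mg

At steady state, Dose/τ = Css × CL.
Dose = Css × CL × τ = 7.44 × 5.650 × 19.3 = 811.3 mg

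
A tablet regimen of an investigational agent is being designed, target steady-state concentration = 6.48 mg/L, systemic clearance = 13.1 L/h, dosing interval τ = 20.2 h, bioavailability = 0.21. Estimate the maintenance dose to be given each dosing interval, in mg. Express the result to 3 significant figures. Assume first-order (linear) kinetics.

At steady state, F × (Dose/τ) = Css × CL.
Dose = Css × CL × τ / F = 6.48 × 13.10 × 20.2 / 0.21 = 8165 mg

8170 mg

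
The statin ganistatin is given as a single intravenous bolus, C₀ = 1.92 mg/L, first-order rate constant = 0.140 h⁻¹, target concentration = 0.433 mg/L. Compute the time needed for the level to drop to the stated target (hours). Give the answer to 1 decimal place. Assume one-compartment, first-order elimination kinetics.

t = ln(C₀ / C) / k = ln(1.920 / 0.433) / 0.1400
  = ln(4.434) / 0.1400 = 1.489 / 0.1400 = 10.64 h

10.6 h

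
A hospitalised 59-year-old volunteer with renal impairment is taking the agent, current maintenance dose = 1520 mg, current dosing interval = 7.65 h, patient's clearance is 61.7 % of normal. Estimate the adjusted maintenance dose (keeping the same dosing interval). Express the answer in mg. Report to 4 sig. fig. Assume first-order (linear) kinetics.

937.8 mg

To keep the same average steady-state level, dosing rate must scale with clearance.
CL ratio = 61.7 / 100 = 0.6170
New dose (same interval) = 1520 × 0.6170 = 937.8 mg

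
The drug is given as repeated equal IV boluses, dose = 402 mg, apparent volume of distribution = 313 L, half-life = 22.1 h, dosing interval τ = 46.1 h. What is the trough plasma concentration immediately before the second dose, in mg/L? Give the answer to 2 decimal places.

0.30 mg/L

C₀ per dose = Dose / Vd = 402 / 313 = 1.284 mg/L
k = ln2 / t½ = 0.693147 / 22.1 = 0.03136 h⁻¹
Fraction remaining after one interval: r = e^(−kτ) = e^(−0.03136 × 46.1) = 0.2356
Before dose 2, 1 dose has been given (aged 1τ).
C_trough = C₀ × r = 1.284 × 0.2356 = 0.3025 mg/L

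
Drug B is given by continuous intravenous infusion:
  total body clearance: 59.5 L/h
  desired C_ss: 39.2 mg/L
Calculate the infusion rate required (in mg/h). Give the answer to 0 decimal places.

At steady state, infusion rate R₀ = Css × CL = 39.2 × 59.50 = 2332 mg/h

2332 mg/h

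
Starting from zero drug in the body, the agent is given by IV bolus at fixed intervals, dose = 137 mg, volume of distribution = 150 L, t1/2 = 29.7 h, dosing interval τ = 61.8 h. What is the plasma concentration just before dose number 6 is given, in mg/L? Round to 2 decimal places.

0.28 mg/L

C₀ per dose = Dose / Vd = 137 / 150 = 0.9133 mg/L
k = ln2 / t½ = 0.693147 / 29.7 = 0.02334 h⁻¹
Fraction remaining after one interval: r = e^(−kτ) = e^(−0.02334 × 61.8) = 0.2364
Before dose 6, 5 doses have been given (aged 1τ, 2τ, 3τ, 4τ, 5τ).
C_trough = C₀ × (r + r² + … + r^5) = C₀ × r(1−r^5)/(1−r)
        = 0.9133 × 0.2364 × (1 − 0.0007383) / (1 − 0.2364) = 0.2825 mg/L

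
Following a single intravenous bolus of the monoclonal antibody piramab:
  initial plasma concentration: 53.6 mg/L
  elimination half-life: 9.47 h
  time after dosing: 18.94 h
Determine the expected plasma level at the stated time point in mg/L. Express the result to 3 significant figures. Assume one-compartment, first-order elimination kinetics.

k = ln2 / t½ = 0.693147 / 9.47 = 0.07319 h⁻¹
t / t½ = 18.94 / 9.47 = 2 half-lives
C = C₀ × (1/2)^2 = 53.60 × 0.2500 = 13.40 mg/L

13.4 mg/L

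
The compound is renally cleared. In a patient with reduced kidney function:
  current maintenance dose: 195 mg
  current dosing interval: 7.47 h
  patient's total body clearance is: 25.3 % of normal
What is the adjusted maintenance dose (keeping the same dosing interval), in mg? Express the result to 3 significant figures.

49.3 mg

To keep the same average steady-state level, dosing rate must scale with clearance.
CL ratio = 25.3 / 100 = 0.2530
New dose (same interval) = 195 × 0.2530 = 49.34 mg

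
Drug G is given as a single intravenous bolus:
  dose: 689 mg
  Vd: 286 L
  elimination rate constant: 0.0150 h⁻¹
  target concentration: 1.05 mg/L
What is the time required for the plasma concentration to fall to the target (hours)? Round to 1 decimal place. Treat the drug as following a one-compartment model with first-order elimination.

C₀ = Dose / Vd = 689.0 / 286 = 2.409 mg/L
t = ln(C₀ / C) / k = ln(2.409 / 1.05) / 0.01500
  = ln(2.294) / 0.01500 = 0.8303 / 0.01500 = 55.35 h

55.4 h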